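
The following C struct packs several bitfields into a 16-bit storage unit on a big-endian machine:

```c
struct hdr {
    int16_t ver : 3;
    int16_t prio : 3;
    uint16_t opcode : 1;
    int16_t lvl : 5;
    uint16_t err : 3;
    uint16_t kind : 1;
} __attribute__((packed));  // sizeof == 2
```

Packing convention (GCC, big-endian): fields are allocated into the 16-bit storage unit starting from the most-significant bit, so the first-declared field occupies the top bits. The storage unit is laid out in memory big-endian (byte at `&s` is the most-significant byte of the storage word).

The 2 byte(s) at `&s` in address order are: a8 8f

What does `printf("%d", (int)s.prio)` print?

[0]=0xa8 [1]=0x8f (big-endian) → word 0xa88f
ver [13+:3] = (word>>13) & 0x7 = 5
prio [10+:3] = (word>>10) & 0x7 = 2  ←
opcode [9+:1] = (word>>9) & 0x1 = 0
lvl [4+:5] = (word>>4) & 0x1f = 8
err [1+:3] = (word>>1) & 0x7 = 7
kind [0+:1] = (word>>0) & 0x1 = 1
prio signed 3b, MSB=0: value = 2

2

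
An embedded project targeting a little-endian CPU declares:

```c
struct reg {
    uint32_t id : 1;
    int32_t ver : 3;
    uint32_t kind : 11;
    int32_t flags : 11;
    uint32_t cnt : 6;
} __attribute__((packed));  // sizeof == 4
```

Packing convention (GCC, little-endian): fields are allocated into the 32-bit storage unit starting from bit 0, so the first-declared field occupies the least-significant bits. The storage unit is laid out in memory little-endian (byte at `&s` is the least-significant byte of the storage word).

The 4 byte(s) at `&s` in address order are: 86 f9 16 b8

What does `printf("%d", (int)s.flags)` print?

[0]=0x86 [1]=0xf9 [2]=0x16 [3]=0xb8 (little-endian) → word 0xb816f986
id [0+:1] = (word>>0) & 0x1 = 0
ver [1+:3] = (word>>1) & 0x7 = 3
kind [4+:11] = (word>>4) & 0x7ff = 1944
flags [15+:11] = (word>>15) & 0x7ff = 45  ←
cnt [26+:6] = (word>>26) & 0x3f = 46
flags signed 11b, MSB=0: value = 45

45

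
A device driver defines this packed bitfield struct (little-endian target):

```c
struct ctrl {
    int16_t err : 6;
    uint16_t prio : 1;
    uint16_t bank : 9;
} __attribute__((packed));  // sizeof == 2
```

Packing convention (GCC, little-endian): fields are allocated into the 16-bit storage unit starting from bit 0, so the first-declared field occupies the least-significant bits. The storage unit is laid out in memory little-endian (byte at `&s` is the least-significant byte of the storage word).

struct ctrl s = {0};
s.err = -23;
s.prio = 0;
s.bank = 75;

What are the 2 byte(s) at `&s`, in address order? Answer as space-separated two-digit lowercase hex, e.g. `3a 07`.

a9 25

err:6 = -23 → 0x29 << 0 → word 0x0029
prio:1 = 0 → 0x0 << 6 → word 0x0029
bank:9 = 75 → 0x4b << 7 → word 0x25a9
word = 0x25a9 → little-endian bytes:
  [0]=0xa9  [1]=0x25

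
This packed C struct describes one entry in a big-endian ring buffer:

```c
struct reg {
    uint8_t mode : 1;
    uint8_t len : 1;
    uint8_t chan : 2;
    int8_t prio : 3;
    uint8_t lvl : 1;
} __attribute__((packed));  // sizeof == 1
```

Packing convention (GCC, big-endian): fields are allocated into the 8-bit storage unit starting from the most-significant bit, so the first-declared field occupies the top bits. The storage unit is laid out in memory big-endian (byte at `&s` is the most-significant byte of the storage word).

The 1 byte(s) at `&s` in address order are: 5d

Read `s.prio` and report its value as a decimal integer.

[0]=0x5d (big-endian) → word 0x5d
mode [7+:1] = (word>>7) & 0x1 = 0
len [6+:1] = (word>>6) & 0x1 = 1
chan [4+:2] = (word>>4) & 0x3 = 1
prio [1+:3] = (word>>1) & 0x7 = 6  ←
lvl [0+:1] = (word>>0) & 0x1 = 1
prio signed 3b, MSB=1: 6 - 8 = -2

-2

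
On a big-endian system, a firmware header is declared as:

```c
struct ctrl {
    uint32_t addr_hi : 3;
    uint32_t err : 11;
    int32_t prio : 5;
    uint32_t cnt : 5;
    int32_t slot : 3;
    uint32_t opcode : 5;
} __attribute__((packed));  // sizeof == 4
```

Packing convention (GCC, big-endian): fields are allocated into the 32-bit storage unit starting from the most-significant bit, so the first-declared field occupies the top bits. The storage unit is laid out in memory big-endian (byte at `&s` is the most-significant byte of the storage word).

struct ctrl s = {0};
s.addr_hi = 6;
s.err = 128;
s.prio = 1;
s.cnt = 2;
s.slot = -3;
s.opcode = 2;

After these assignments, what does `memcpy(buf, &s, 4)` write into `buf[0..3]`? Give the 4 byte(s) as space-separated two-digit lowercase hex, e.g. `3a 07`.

addr_hi:3 = 6 → 0x6 << 29 → word 0xc0000000
err:11 = 128 → 0x80 << 18 → word 0xc2000000
prio:5 = 1 → 0x1 << 13 → word 0xc2002000
cnt:5 = 2 → 0x2 << 8 → word 0xc2002200
slot:3 = -3 → 0x5 << 5 → word 0xc20022a0
opcode:5 = 2 → 0x2 << 0 → word 0xc20022a2
word = 0xc20022a2 → big-endian bytes:
  [0]=0xc2  [1]=0x00  [2]=0x22  [3]=0xa2

c2 00 22 a2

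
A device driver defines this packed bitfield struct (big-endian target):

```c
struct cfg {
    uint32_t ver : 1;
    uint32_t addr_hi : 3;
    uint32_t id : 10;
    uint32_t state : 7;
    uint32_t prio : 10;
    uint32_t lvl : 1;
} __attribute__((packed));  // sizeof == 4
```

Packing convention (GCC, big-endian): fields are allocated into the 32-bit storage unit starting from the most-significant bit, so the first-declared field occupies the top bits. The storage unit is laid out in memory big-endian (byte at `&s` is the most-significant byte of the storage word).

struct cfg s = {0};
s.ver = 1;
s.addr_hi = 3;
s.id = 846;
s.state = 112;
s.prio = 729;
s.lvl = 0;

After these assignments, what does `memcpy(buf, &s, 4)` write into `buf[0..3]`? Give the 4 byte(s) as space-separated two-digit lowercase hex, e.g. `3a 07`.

[31+:1] ver=1 & 0x1 = 0x1; word=0x80000000
[28+:3] addr_hi=3 & 0x7 = 0x3; word=0xb0000000
[18+:10] id=846 & 0x3ff = 0x34e; word=0xbd380000
[11+:7] state=112 & 0x7f = 0x70; word=0xbd3b8000
[1+:10] prio=729 & 0x3ff = 0x2d9; word=0xbd3b85b2
[0+:1] lvl=0 & 0x1 = 0x0; word=0xbd3b85b2
word = 0xbd3b85b2 → big-endian bytes:
  [0]=0xbd  [1]=0x3b  [2]=0x85  [3]=0xb2

bd 3b 85 b2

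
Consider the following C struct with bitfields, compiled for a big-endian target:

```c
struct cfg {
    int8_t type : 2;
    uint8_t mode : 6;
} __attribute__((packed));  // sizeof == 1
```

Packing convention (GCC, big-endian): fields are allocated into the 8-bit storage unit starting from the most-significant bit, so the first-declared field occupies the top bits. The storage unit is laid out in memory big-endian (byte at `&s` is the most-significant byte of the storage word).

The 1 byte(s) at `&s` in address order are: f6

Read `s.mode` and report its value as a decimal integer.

[0]=0xf6 (big-endian) → word 0xf6
type [6+:2] = (word>>6) & 0x3 = 3
mode [0+:6] = (word>>0) & 0x3f = 54  ←

54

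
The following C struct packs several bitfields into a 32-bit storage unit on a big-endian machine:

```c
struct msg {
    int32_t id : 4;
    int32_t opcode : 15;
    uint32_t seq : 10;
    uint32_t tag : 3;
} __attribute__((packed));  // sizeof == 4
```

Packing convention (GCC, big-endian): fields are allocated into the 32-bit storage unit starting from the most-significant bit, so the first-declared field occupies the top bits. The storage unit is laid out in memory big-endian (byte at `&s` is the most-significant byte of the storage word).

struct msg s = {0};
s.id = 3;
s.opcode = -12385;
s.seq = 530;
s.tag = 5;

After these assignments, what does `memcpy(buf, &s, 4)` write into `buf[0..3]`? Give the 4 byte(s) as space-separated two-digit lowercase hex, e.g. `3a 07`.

39 f3 f0 95

id:4 = 3 → 0x3 << 28 → word 0x30000000
opcode:15 = -12385 → 0x4f9f << 13 → word 0x39f3e000
seq:10 = 530 → 0x212 << 3 → word 0x39f3f090
tag:3 = 5 → 0x5 << 0 → word 0x39f3f095
word = 0x39f3f095 → big-endian bytes:
  [0]=0x39  [1]=0xf3  [2]=0xf0  [3]=0x95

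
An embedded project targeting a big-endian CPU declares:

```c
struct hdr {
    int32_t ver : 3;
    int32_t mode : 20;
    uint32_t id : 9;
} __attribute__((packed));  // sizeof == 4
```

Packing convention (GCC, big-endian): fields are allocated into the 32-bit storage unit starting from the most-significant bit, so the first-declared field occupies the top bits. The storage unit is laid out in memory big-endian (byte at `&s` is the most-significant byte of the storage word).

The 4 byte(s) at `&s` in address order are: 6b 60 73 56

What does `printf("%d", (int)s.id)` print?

[0]=0x6b [1]=0x60 [2]=0x73 [3]=0x56 (big-endian) → word 0x6b607356
ver [29+:3] = (word>>29) & 0x7 = 3
mode [9+:20] = (word>>9) & 0xfffff = 372793
id [0+:9] = (word>>0) & 0x1ff = 342  ←

342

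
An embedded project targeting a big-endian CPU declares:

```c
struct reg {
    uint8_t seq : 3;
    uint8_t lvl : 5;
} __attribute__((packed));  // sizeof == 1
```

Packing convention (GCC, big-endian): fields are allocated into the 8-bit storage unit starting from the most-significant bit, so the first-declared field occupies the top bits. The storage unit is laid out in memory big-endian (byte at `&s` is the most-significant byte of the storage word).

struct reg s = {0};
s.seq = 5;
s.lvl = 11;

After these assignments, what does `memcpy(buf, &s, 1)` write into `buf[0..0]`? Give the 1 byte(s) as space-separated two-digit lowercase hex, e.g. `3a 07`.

ab

[5+:3] seq=5 & 0x7 = 0x5; word=0xa0
[0+:5] lvl=11 & 0x1f = 0xb; word=0xab
word = 0xab → big-endian bytes:
  [0]=0xab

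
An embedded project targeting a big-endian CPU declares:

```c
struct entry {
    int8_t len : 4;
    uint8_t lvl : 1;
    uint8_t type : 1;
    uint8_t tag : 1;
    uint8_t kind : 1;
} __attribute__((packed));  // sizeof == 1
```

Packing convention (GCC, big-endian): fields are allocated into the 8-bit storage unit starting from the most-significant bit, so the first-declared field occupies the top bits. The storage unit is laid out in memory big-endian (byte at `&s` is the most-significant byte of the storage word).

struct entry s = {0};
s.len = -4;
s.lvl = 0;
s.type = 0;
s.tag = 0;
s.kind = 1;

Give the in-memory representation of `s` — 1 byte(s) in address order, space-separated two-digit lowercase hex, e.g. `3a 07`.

c1

len:4 = -4 → 0xc << 4 → word 0xc0
lvl:1 = 0 → 0x0 << 3 → word 0xc0
type:1 = 0 → 0x0 << 2 → word 0xc0
tag:1 = 0 → 0x0 << 1 → word 0xc0
kind:1 = 1 → 0x1 << 0 → word 0xc1
word = 0xc1 → big-endian bytes:
  [0]=0xc1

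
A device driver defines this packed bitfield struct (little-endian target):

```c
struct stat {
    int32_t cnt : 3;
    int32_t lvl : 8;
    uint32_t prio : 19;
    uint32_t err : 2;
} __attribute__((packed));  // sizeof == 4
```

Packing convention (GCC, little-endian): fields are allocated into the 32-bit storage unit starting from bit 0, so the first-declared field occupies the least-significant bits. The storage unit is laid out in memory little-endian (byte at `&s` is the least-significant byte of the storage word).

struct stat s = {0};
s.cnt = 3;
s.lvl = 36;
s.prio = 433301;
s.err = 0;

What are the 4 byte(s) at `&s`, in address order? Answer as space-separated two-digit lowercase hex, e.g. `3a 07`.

23 a9 e4 34

[0+:3] cnt=3 & 0x7 = 0x3; word=0x00000003
[3+:8] lvl=36 & 0xff = 0x24; word=0x00000123
[11+:19] prio=433301 & 0x7ffff = 0x69c95; word=0x34e4a923
[30+:2] err=0 & 0x3 = 0x0; word=0x34e4a923
word = 0x34e4a923 → little-endian bytes:
  [0]=0x23  [1]=0xa9  [2]=0xe4  [3]=0x34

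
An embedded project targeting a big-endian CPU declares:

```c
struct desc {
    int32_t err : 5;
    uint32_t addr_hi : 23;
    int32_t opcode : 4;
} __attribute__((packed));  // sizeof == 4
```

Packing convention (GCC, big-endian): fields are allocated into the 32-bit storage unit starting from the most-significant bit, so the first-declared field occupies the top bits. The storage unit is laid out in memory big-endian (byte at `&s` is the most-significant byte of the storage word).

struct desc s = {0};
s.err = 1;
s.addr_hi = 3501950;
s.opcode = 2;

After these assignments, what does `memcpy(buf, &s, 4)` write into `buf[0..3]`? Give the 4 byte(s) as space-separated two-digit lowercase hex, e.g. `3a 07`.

0b 56 f7 e2

err:5 = 1 → 0x1 << 27 → word 0x08000000
addr_hi:23 = 3501950 → 0x356f7e << 4 → word 0x0b56f7e0
opcode:4 = 2 → 0x2 << 0 → word 0x0b56f7e2
word = 0x0b56f7e2 → big-endian bytes:
  [0]=0x0b  [1]=0x56  [2]=0xf7  [3]=0xe2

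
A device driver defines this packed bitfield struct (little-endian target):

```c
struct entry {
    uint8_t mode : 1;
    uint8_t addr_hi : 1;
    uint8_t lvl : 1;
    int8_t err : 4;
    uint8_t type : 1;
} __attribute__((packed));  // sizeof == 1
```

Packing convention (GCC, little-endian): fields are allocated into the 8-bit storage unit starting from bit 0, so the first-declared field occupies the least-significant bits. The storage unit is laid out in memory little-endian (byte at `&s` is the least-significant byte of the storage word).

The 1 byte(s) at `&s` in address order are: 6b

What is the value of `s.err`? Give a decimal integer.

-3

[0]=0x6b (little-endian) → word 0x6b
mode [0+:1] = (word>>0) & 0x1 = 1
addr_hi [1+:1] = (word>>1) & 0x1 = 1
lvl [2+:1] = (word>>2) & 0x1 = 0
err [3+:4] = (word>>3) & 0xf = 13  ←
type [7+:1] = (word>>7) & 0x1 = 0
err signed 4b, MSB=1: 13 - 16 = -3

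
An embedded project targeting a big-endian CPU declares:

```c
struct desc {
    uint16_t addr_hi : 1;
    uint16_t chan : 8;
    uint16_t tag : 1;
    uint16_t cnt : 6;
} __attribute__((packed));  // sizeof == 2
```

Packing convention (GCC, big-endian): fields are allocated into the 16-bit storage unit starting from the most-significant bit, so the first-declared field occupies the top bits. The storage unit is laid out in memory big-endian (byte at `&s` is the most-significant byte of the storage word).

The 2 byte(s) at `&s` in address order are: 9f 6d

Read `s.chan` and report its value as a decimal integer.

[0]=0x9f [1]=0x6d (big-endian) → word 0x9f6d
addr_hi [15+:1] = (word>>15) & 0x1 = 1
chan [7+:8] = (word>>7) & 0xff = 62  ←
tag [6+:1] = (word>>6) & 0x1 = 1
cnt [0+:6] = (word>>0) & 0x3f = 45

62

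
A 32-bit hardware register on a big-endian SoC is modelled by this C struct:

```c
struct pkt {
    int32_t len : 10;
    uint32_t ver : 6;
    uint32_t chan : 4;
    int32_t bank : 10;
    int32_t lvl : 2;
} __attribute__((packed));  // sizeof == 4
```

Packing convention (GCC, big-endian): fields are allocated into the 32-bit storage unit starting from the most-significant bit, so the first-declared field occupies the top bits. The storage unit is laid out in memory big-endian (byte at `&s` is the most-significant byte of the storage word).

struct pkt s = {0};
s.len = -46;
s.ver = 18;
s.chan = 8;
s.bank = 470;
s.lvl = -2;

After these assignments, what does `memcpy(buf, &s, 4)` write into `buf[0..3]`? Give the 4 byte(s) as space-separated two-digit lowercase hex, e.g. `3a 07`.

[22+:10] len=-46 & 0x3ff = 0x3d2; word=0xf4800000
[16+:6] ver=18 & 0x3f = 0x12; word=0xf4920000
[12+:4] chan=8 & 0xf = 0x8; word=0xf4928000
[2+:10] bank=470 & 0x3ff = 0x1d6; word=0xf4928758
[0+:2] lvl=-2 & 0x3 = 0x2; word=0xf492875a
word = 0xf492875a → big-endian bytes:
  [0]=0xf4  [1]=0x92  [2]=0x87  [3]=0x5a

f4 92 87 5a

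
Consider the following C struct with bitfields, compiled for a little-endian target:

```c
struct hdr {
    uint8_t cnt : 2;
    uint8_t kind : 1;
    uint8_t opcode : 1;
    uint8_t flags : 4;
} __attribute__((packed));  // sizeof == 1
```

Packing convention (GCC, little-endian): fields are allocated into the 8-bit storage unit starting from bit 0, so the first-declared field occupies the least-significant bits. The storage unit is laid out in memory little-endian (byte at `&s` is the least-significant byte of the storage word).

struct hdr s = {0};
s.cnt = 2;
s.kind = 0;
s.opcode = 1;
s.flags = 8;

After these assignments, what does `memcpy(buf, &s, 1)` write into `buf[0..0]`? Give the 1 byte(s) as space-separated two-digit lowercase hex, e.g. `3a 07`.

cnt (2b) val=2 bits=0x2 at bit 0: 0x02
kind (1b) val=0 bits=0x0 at bit 2: 0x02
opcode (1b) val=1 bits=0x1 at bit 3: 0x0a
flags (4b) val=8 bits=0x8 at bit 4: 0x8a
word = 0x8a → little-endian bytes:
  [0]=0x8a

8a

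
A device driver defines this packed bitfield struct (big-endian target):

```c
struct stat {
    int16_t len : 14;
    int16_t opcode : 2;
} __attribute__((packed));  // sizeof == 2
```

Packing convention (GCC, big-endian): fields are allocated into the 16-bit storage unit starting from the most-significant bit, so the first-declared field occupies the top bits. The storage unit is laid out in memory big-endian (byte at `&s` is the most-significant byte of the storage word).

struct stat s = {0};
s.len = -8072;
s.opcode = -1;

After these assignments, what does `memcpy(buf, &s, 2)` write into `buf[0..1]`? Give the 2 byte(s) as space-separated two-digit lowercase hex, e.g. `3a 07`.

81 e3

[2+:14] len=-8072 & 0x3fff = 0x2078; word=0x81e0
[0+:2] opcode=-1 & 0x3 = 0x3; word=0x81e3
word = 0x81e3 → big-endian bytes:
  [0]=0x81  [1]=0xe3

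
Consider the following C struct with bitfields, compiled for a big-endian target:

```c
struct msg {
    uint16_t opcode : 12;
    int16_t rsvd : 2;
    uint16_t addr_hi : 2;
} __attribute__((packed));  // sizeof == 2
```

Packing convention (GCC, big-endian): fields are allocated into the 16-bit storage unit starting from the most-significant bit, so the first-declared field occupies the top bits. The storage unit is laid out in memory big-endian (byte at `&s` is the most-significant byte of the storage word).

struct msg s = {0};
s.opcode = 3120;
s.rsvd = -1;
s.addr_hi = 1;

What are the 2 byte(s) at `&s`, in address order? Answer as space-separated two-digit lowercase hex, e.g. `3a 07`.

c3 0d

opcode:12 = 3120 → 0xc30 << 4 → word 0xc300
rsvd:2 = -1 → 0x3 << 2 → word 0xc30c
addr_hi:2 = 1 → 0x1 << 0 → word 0xc30d
word = 0xc30d → big-endian bytes:
  [0]=0xc3  [1]=0x0d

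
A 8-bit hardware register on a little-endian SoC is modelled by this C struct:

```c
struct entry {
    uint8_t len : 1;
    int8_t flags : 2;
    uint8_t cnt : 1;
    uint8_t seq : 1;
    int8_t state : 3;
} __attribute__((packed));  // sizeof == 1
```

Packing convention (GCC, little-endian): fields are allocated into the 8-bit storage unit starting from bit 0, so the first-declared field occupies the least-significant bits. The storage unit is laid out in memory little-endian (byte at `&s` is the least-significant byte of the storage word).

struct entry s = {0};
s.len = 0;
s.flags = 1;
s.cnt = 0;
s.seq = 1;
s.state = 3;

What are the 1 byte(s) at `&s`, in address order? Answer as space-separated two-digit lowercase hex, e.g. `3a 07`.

72

len (1b) val=0 bits=0x0 at bit 0: 0x00
flags (2b) val=1 bits=0x1 at bit 1: 0x02
cnt (1b) val=0 bits=0x0 at bit 3: 0x02
seq (1b) val=1 bits=0x1 at bit 4: 0x12
state (3b) val=3 bits=0x3 at bit 5: 0x72
word = 0x72 → little-endian bytes:
  [0]=0x72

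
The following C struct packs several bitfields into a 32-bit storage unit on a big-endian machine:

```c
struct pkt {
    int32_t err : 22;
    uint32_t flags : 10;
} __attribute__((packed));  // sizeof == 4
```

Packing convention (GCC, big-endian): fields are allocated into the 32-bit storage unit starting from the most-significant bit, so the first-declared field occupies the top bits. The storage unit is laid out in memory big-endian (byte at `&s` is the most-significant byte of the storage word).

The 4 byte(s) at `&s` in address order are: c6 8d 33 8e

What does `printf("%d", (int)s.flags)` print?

[0]=0xc6 [1]=0x8d [2]=0x33 [3]=0x8e (big-endian) → word 0xc68d338e
err:22 @ bit 10 → (0xc68d338e>>10)&0x3fffff = 0x31a34c
flags:10 @ bit 0 → (0xc68d338e>>0)&0x3ff = 0x38e  ←

910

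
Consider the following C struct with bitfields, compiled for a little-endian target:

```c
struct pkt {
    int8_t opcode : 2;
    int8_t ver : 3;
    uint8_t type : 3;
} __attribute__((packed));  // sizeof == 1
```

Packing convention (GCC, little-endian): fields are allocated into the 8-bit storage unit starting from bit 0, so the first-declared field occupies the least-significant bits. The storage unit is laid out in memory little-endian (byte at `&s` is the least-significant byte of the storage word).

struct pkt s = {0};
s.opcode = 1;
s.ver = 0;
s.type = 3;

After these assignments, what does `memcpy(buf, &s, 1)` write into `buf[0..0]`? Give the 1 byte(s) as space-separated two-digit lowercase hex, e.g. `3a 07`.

opcode (2b) val=1 bits=0x1 at bit 0: 0x01
ver (3b) val=0 bits=0x0 at bit 2: 0x01
type (3b) val=3 bits=0x3 at bit 5: 0x61
word = 0x61 → little-endian bytes:
  [0]=0x61

61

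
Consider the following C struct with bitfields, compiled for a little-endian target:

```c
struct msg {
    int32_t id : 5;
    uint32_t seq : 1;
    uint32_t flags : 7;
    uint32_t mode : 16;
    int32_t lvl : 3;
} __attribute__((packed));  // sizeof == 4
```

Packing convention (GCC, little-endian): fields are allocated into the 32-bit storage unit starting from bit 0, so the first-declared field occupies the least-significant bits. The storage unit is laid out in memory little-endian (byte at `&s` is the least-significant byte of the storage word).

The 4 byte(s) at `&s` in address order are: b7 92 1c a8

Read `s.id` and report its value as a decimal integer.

[0]=0xb7 [1]=0x92 [2]=0x1c [3]=0xa8 (little-endian) → word 0xa81c92b7
id [0+:5] = (word>>0) & 0x1f = 23  ←
seq [5+:1] = (word>>5) & 0x1 = 1
flags [6+:7] = (word>>6) & 0x7f = 74
mode [13+:16] = (word>>13) & 0xffff = 16612
lvl [29+:3] = (word>>29) & 0x7 = 5
id signed 5b, MSB=1: 23 - 32 = -9

-9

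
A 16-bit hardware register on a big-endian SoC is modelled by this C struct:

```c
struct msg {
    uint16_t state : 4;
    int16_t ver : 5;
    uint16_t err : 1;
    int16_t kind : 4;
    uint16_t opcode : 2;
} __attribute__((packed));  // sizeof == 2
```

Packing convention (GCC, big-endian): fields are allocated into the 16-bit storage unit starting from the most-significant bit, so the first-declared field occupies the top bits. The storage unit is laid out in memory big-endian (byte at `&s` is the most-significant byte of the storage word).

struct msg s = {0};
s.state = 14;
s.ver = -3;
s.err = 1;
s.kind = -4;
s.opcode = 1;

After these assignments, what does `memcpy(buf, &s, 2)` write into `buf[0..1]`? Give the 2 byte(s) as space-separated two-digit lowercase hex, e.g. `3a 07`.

state (4b) val=14 bits=0xe at bit 12: 0xe000
ver (5b) val=-3 bits=0x1d at bit 7: 0xee80
err (1b) val=1 bits=0x1 at bit 6: 0xeec0
kind (4b) val=-4 bits=0xc at bit 2: 0xeef0
opcode (2b) val=1 bits=0x1 at bit 0: 0xeef1
word = 0xeef1 → big-endian bytes:
  [0]=0xee  [1]=0xf1

ee f1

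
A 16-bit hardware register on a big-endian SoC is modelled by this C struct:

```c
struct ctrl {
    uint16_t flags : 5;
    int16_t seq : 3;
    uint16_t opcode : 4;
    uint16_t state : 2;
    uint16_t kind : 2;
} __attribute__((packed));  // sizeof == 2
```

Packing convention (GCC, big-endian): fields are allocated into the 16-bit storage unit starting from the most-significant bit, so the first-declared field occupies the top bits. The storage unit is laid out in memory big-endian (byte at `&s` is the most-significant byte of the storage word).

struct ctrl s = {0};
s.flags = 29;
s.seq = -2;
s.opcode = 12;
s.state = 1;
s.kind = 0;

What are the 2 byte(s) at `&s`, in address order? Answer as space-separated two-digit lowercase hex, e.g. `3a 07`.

ee c4

[11+:5] flags=29 & 0x1f = 0x1d; word=0xe800
[8+:3] seq=-2 & 0x7 = 0x6; word=0xee00
[4+:4] opcode=12 & 0xf = 0xc; word=0xeec0
[2+:2] state=1 & 0x3 = 0x1; word=0xeec4
[0+:2] kind=0 & 0x3 = 0x0; word=0xeec4
word = 0xeec4 → big-endian bytes:
  [0]=0xee  [1]=0xc4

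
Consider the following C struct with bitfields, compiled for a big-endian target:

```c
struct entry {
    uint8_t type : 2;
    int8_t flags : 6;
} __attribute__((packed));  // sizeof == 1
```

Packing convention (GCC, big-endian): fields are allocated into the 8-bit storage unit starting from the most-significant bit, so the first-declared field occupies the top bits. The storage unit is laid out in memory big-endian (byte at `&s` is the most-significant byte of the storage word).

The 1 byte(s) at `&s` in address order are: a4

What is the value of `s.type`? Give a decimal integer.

[0]=0xa4 (big-endian) → word 0xa4
type:2 @ bit 6 → (0xa4>>6)&0x3 = 0x2  ←
flags:6 @ bit 0 → (0xa4>>0)&0x3f = 0x24

2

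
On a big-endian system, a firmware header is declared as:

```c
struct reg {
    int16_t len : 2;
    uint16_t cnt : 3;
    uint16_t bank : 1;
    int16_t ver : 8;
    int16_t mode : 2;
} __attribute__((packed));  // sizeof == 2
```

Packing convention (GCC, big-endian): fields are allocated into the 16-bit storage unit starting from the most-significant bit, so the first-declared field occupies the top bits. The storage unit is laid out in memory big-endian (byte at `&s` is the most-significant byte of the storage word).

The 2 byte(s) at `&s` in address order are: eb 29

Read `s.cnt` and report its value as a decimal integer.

[0]=0xeb [1]=0x29 (big-endian) → word 0xeb29
len [14+:2] = (word>>14) & 0x3 = 3
cnt [11+:3] = (word>>11) & 0x7 = 5  ←
bank [10+:1] = (word>>10) & 0x1 = 0
ver [2+:8] = (word>>2) & 0xff = 202
mode [0+:2] = (word>>0) & 0x3 = 1

5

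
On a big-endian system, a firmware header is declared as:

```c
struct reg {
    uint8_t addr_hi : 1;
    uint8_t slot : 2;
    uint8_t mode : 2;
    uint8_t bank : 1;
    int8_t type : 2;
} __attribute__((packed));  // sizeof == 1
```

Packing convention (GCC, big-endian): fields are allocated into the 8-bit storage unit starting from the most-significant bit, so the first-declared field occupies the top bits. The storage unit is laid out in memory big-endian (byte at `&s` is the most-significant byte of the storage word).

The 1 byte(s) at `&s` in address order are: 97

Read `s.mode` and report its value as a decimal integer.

[0]=0x97 (big-endian) → word 0x97
addr_hi [7+:1] = (word>>7) & 0x1 = 1
slot [5+:2] = (word>>5) & 0x3 = 0
mode [3+:2] = (word>>3) & 0x3 = 2  ←
bank [2+:1] = (word>>2) & 0x1 = 1
type [0+:2] = (word>>0) & 0x3 = 3

2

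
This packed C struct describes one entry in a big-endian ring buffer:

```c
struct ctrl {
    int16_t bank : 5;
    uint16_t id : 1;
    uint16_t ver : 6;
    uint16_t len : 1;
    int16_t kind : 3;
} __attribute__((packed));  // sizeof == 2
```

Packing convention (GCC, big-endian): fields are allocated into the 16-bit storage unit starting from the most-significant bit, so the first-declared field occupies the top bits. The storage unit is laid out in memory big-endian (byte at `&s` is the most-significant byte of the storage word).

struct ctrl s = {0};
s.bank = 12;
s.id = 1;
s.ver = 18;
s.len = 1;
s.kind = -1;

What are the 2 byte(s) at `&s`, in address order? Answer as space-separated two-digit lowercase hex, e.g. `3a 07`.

65 2f

bank (5b) val=12 bits=0xc at bit 11: 0x6000
id (1b) val=1 bits=0x1 at bit 10: 0x6400
ver (6b) val=18 bits=0x12 at bit 4: 0x6520
len (1b) val=1 bits=0x1 at bit 3: 0x6528
kind (3b) val=-1 bits=0x7 at bit 0: 0x652f
word = 0x652f → big-endian bytes:
  [0]=0x65  [1]=0x2f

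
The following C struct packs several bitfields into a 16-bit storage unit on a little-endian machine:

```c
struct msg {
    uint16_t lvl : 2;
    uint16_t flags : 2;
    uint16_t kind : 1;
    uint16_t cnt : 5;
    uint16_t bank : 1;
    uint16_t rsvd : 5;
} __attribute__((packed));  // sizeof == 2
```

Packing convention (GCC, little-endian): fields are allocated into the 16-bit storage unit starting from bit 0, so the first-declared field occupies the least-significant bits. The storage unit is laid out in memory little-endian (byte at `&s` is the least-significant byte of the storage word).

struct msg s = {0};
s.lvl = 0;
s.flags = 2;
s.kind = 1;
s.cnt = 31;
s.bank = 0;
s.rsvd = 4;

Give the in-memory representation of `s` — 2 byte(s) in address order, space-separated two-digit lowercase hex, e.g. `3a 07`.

[0+:2] lvl=0 & 0x3 = 0x0; word=0x0000
[2+:2] flags=2 & 0x3 = 0x2; word=0x0008
[4+:1] kind=1 & 0x1 = 0x1; word=0x0018
[5+:5] cnt=31 & 0x1f = 0x1f; word=0x03f8
[10+:1] bank=0 & 0x1 = 0x0; word=0x03f8
[11+:5] rsvd=4 & 0x1f = 0x4; word=0x23f8
word = 0x23f8 → little-endian bytes:
  [0]=0xf8  [1]=0x23

f8 23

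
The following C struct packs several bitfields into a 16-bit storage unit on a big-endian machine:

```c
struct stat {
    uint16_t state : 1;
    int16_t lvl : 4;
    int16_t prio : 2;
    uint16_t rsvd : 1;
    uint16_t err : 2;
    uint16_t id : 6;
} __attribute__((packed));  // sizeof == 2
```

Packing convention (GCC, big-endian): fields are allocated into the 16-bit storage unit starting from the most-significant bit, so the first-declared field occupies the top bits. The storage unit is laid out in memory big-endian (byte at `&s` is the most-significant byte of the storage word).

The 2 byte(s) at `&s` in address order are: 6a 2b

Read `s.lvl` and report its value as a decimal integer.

[0]=0x6a [1]=0x2b (big-endian) → word 0x6a2b
state [15+:1] = (word>>15) & 0x1 = 0
lvl [11+:4] = (word>>11) & 0xf = 13  ←
prio [9+:2] = (word>>9) & 0x3 = 1
rsvd [8+:1] = (word>>8) & 0x1 = 0
err [6+:2] = (word>>6) & 0x3 = 0
id [0+:6] = (word>>0) & 0x3f = 43
lvl signed 4b, MSB=1: 13 - 16 = -3

-3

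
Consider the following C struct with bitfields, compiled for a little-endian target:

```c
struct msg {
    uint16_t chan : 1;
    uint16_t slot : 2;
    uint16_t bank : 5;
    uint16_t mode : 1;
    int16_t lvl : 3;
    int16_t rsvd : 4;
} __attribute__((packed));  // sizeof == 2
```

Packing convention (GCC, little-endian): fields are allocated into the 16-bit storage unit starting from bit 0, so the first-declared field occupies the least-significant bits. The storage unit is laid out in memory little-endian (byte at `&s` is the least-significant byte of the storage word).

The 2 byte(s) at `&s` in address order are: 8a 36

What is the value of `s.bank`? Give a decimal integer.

[0]=0x8a [1]=0x36 (little-endian) → word 0x368a
chan:1 @ bit 0 → (0x368a>>0)&0x1 = 0x0
slot:2 @ bit 1 → (0x368a>>1)&0x3 = 0x1
bank:5 @ bit 3 → (0x368a>>3)&0x1f = 0x11  ←
mode:1 @ bit 8 → (0x368a>>8)&0x1 = 0x0
lvl:3 @ bit 9 → (0x368a>>9)&0x7 = 0x3
rsvd:4 @ bit 12 → (0x368a>>12)&0xf = 0x3

17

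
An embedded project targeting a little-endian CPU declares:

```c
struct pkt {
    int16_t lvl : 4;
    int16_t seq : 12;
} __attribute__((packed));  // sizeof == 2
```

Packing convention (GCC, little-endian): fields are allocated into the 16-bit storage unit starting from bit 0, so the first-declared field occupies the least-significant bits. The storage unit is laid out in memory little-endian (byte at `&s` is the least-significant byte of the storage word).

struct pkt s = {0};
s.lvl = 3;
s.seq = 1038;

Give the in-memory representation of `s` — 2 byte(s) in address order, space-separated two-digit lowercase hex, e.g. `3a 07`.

lvl:4 = 3 → 0x3 << 0 → word 0x0003
seq:12 = 1038 → 0x40e << 4 → word 0x40e3
word = 0x40e3 → little-endian bytes:
  [0]=0xe3  [1]=0x40

e3 40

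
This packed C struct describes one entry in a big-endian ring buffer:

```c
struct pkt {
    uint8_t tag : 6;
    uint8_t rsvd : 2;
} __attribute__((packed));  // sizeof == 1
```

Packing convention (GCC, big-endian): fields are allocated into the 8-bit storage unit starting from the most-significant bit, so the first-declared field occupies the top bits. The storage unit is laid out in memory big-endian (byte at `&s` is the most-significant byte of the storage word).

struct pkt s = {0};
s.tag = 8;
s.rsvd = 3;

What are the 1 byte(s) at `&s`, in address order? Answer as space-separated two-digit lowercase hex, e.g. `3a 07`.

tag (6b) val=8 bits=0x8 at bit 2: 0x20
rsvd (2b) val=3 bits=0x3 at bit 0: 0x23
word = 0x23 → big-endian bytes:
  [0]=0x23

23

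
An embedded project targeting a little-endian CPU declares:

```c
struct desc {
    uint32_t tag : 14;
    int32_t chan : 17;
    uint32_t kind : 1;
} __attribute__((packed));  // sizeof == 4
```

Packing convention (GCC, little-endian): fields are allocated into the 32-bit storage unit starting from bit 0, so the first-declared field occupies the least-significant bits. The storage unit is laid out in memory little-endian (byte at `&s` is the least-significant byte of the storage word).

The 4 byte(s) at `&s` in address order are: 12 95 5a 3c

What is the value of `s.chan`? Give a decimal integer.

61802

[0]=0x12 [1]=0x95 [2]=0x5a [3]=0x3c (little-endian) → word 0x3c5a9512
tag:14 @ bit 0 → (0x3c5a9512>>0)&0x3fff = 0x1512
chan:17 @ bit 14 → (0x3c5a9512>>14)&0x1ffff = 0xf16a  ←
kind:1 @ bit 31 → (0x3c5a9512>>31)&0x1 = 0x0
chan signed 17b, MSB=0: value = 61802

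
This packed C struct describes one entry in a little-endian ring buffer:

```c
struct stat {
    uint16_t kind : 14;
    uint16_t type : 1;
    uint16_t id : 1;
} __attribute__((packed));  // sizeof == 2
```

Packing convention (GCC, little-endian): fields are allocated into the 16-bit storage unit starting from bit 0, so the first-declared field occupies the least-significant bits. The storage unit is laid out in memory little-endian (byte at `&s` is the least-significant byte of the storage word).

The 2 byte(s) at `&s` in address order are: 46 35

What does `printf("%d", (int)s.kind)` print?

[0]=0x46 [1]=0x35 (little-endian) → word 0x3546
kind:14 @ bit 0 → (0x3546>>0)&0x3fff = 0x3546  ←
type:1 @ bit 14 → (0x3546>>14)&0x1 = 0x0
id:1 @ bit 15 → (0x3546>>15)&0x1 = 0x0

13638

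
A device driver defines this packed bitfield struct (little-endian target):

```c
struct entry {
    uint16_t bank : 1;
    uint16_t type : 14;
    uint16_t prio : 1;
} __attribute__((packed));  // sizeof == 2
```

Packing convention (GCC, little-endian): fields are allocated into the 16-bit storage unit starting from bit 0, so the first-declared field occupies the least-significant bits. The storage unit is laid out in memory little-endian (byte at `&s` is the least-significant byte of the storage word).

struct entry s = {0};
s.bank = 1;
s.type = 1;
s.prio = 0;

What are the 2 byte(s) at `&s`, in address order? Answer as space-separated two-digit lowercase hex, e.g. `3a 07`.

bank (1b) val=1 bits=0x1 at bit 0: 0x0001
type (14b) val=1 bits=0x1 at bit 1: 0x0003
prio (1b) val=0 bits=0x0 at bit 15: 0x0003
word = 0x0003 → little-endian bytes:
  [0]=0x03  [1]=0x00

03 00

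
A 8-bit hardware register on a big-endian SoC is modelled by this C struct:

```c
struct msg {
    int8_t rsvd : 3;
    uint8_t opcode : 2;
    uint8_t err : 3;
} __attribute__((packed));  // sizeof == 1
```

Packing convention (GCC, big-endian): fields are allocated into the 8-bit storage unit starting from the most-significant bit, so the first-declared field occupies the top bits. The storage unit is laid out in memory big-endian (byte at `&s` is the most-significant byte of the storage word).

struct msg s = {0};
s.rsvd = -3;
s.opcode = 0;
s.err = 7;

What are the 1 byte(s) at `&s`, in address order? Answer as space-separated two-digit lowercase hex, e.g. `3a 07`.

[5+:3] rsvd=-3 & 0x7 = 0x5; word=0xa0
[3+:2] opcode=0 & 0x3 = 0x0; word=0xa0
[0+:3] err=7 & 0x7 = 0x7; word=0xa7
word = 0xa7 → big-endian bytes:
  [0]=0xa7

a7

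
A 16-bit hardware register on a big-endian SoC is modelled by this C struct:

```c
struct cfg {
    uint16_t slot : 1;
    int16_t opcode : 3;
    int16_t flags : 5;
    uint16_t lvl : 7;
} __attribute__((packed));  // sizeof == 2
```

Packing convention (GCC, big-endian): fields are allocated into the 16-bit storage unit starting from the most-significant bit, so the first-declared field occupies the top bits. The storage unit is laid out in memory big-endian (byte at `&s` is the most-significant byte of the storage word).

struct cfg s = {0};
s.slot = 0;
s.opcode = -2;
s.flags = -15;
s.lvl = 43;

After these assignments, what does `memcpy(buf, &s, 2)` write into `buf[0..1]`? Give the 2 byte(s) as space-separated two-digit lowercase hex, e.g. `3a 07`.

68 ab

slot:1 = 0 → 0x0 << 15 → word 0x0000
opcode:3 = -2 → 0x6 << 12 → word 0x6000
flags:5 = -15 → 0x11 << 7 → word 0x6880
lvl:7 = 43 → 0x2b << 0 → word 0x68ab
word = 0x68ab → big-endian bytes:
  [0]=0x68  [1]=0xab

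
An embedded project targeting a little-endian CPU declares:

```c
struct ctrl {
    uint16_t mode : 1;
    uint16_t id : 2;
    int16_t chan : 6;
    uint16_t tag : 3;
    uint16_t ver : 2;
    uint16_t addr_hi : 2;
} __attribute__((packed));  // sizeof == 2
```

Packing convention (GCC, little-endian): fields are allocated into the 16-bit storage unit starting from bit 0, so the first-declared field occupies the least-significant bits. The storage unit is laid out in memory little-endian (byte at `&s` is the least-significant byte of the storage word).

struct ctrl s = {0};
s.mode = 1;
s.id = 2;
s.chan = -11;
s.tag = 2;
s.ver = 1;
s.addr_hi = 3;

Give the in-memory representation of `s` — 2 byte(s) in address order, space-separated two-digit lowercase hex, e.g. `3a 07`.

ad d5

[0+:1] mode=1 & 0x1 = 0x1; word=0x0001
[1+:2] id=2 & 0x3 = 0x2; word=0x0005
[3+:6] chan=-11 & 0x3f = 0x35; word=0x01ad
[9+:3] tag=2 & 0x7 = 0x2; word=0x05ad
[12+:2] ver=1 & 0x3 = 0x1; word=0x15ad
[14+:2] addr_hi=3 & 0x3 = 0x3; word=0xd5ad
word = 0xd5ad → little-endian bytes:
  [0]=0xad  [1]=0xd5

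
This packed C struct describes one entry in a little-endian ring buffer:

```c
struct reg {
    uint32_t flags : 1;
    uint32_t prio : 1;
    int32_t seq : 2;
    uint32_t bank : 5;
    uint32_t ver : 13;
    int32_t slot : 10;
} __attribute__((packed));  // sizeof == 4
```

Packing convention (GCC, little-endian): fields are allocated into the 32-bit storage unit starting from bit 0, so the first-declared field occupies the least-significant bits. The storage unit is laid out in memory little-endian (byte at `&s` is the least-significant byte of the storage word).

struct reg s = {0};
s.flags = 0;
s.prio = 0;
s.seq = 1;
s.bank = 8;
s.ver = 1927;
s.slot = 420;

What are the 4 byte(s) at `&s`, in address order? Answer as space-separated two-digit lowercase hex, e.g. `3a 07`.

84 0e 0f 69

[0+:1] flags=0 & 0x1 = 0x0; word=0x00000000
[1+:1] prio=0 & 0x1 = 0x0; word=0x00000000
[2+:2] seq=1 & 0x3 = 0x1; word=0x00000004
[4+:5] bank=8 & 0x1f = 0x8; word=0x00000084
[9+:13] ver=1927 & 0x1fff = 0x787; word=0x000f0e84
[22+:10] slot=420 & 0x3ff = 0x1a4; word=0x690f0e84
word = 0x690f0e84 → little-endian bytes:
  [0]=0x84  [1]=0x0e  [2]=0x0f  [3]=0x69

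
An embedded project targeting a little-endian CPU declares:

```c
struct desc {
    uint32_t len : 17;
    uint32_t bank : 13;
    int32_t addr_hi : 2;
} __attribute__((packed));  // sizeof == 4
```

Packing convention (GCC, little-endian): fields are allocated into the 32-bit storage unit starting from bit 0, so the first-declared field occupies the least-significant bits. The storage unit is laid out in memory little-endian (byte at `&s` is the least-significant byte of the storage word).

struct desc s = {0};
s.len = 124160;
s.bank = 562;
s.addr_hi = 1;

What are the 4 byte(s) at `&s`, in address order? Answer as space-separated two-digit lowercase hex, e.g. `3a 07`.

[0+:17] len=124160 & 0x1ffff = 0x1e500; word=0x0001e500
[17+:13] bank=562 & 0x1fff = 0x232; word=0x0465e500
[30+:2] addr_hi=1 & 0x3 = 0x1; word=0x4465e500
word = 0x4465e500 → little-endian bytes:
  [0]=0x00  [1]=0xe5  [2]=0x65  [3]=0x44

00 e5 65 44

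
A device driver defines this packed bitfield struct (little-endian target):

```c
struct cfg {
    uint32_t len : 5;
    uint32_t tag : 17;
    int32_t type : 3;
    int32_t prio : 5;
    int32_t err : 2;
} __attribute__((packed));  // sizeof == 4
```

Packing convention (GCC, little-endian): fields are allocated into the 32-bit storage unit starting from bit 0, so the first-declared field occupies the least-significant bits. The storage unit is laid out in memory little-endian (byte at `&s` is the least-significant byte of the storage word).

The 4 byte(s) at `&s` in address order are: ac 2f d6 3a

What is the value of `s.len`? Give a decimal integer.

12

[0]=0xac [1]=0x2f [2]=0xd6 [3]=0x3a (little-endian) → word 0x3ad62fac
len:5 @ bit 0 → (0x3ad62fac>>0)&0x1f = 0xc  ←
tag:17 @ bit 5 → (0x3ad62fac>>5)&0x1ffff = 0xb17d
type:3 @ bit 22 → (0x3ad62fac>>22)&0x7 = 0x3
prio:5 @ bit 25 → (0x3ad62fac>>25)&0x1f = 0x1d
err:2 @ bit 30 → (0x3ad62fac>>30)&0x3 = 0x0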